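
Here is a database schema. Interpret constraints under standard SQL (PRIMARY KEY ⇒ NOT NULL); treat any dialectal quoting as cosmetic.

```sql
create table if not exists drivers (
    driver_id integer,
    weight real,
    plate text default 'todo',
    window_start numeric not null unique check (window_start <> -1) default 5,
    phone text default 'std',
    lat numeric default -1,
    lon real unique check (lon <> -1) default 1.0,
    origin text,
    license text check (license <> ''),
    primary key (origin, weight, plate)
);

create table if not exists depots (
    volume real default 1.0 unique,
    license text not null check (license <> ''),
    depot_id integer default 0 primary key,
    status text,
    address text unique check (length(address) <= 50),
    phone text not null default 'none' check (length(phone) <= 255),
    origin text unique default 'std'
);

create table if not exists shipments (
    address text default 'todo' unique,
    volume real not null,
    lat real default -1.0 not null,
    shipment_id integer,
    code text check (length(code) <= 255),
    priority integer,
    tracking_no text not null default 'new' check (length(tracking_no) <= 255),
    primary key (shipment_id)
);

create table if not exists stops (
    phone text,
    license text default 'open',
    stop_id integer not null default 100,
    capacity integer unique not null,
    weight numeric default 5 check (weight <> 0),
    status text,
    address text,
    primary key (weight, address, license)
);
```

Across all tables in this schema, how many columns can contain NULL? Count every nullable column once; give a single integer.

14

drivers: 5 nullable (driver_id, phone, lat, lon, license — PK (origin, weight, plate) and explicit NOT NULL columns excluded).
depots: 4 nullable (volume, status, address, origin — PK (depot_id) and explicit NOT NULL columns excluded).
shipments: 3 nullable (address, code, priority — PK (shipment_id) and explicit NOT NULL columns excluded).
stops: 2 nullable (phone, status — PK (weight, address, license) and explicit NOT NULL columns excluded).
Total: 5 + 4 + 3 + 2 = 14.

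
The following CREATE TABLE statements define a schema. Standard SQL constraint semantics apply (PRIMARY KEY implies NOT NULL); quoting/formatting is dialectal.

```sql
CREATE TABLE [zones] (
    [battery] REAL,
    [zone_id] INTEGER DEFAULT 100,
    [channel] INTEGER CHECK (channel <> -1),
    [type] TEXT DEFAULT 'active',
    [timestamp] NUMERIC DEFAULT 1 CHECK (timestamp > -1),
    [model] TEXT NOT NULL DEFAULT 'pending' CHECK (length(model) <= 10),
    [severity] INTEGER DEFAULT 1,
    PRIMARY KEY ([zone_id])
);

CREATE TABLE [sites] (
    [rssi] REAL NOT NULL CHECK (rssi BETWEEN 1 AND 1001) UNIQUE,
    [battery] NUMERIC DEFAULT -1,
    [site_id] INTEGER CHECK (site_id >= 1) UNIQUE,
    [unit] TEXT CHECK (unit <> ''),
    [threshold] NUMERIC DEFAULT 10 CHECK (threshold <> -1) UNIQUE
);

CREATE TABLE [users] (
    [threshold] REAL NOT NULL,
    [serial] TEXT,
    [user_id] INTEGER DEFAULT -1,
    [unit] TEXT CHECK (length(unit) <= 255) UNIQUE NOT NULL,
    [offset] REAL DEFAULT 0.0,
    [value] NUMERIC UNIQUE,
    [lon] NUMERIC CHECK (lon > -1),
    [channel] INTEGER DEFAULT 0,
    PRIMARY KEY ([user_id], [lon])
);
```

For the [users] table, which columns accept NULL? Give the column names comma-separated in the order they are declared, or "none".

- threshold: declared NOT NULL → not nullable.
- serial: no NOT NULL constraint applies → nullable.
- user_id: part of the PRIMARY KEY, which implies NOT NULL → not nullable.
- unit: declared NOT NULL → not nullable.
- offset: DEFAULT only fills an omitted column; an explicit NULL is still allowed → nullable.
- value: UNIQUE does not imply NOT NULL → nullable.
- lon: part of the PRIMARY KEY, which implies NOT NULL → not nullable.
- channel: DEFAULT only fills an omitted column; an explicit NULL is still allowed → nullable.

serial, offset, value, channel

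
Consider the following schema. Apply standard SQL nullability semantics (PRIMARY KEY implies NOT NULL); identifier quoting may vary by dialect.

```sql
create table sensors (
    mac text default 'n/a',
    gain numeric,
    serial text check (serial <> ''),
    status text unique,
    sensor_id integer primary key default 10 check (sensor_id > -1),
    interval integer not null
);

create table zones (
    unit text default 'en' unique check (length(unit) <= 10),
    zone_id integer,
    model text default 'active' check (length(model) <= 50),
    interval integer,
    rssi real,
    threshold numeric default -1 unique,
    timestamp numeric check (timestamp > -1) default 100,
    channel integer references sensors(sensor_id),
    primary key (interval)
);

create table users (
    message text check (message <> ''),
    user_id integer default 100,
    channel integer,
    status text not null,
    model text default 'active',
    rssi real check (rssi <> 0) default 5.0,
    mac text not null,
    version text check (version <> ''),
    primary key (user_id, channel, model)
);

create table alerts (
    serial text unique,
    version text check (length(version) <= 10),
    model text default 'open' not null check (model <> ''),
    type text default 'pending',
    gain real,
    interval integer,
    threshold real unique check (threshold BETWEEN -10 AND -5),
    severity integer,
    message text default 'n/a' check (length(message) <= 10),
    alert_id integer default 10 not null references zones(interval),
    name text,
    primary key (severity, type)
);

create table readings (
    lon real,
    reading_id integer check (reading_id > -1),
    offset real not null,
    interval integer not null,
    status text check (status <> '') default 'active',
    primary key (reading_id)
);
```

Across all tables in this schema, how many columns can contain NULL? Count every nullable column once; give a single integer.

23

sensors: 4 nullable (mac, gain, serial, status — PK (sensor_id) and explicit NOT NULL columns excluded).
zones: 7 nullable (unit, zone_id, model, rssi, threshold, timestamp, channel — PK (interval) and explicit NOT NULL columns excluded).
users: 3 nullable (message, rssi, version — PK (user_id, channel, model) and explicit NOT NULL columns excluded).
alerts: 7 nullable (serial, version, gain, interval, threshold, message, name — PK (severity, type) and explicit NOT NULL columns excluded).
readings: 2 nullable (lon, status — PK (reading_id) and explicit NOT NULL columns excluded).
Total: 4 + 7 + 3 + 7 + 2 = 23.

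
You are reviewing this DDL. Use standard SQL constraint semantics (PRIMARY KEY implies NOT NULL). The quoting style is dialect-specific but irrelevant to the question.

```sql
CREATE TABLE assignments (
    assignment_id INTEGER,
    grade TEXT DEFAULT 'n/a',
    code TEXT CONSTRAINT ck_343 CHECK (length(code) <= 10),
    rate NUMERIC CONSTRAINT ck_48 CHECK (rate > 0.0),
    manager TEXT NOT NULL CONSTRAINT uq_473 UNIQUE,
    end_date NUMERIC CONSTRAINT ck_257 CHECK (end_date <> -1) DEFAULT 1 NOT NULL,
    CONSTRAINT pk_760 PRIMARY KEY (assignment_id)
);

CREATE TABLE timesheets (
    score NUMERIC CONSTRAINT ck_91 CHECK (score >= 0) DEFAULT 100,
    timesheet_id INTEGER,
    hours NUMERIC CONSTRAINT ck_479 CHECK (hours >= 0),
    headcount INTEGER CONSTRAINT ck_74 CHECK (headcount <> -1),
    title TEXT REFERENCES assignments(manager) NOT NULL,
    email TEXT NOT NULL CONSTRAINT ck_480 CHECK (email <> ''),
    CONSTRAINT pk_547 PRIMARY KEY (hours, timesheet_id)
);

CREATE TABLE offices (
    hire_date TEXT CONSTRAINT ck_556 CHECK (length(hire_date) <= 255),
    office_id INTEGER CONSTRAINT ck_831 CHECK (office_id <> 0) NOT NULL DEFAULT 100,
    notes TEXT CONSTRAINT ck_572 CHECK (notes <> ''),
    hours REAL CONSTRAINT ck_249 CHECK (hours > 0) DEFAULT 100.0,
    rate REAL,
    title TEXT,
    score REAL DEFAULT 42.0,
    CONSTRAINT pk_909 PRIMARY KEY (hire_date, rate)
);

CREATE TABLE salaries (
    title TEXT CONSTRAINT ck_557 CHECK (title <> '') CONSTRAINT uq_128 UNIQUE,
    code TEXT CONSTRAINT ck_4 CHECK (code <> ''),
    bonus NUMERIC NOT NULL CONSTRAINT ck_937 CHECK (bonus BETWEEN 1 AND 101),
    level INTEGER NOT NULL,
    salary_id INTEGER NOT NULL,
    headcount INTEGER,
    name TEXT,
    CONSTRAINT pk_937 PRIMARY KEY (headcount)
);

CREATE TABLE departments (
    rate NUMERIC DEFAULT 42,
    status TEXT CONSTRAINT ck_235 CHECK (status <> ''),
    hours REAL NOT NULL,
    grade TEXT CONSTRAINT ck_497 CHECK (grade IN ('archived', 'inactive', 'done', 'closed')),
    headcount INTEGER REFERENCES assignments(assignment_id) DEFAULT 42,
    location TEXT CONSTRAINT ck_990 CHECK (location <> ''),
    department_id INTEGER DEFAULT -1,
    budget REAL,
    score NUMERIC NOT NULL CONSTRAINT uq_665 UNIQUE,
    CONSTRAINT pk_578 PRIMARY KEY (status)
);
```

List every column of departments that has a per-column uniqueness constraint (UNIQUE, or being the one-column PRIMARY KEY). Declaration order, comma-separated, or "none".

status, score

- rate: no UNIQUE or single-column PK constraint.
- status: single-column PRIMARY KEY → unique.
- hours: no UNIQUE or single-column PK constraint.
- grade: no UNIQUE or single-column PK constraint.
- headcount: no UNIQUE or single-column PK constraint.
- location: no UNIQUE or single-column PK constraint.
- department_id: no UNIQUE or single-column PK constraint.
- budget: no UNIQUE or single-column PK constraint.
- score: declared UNIQUE → unique.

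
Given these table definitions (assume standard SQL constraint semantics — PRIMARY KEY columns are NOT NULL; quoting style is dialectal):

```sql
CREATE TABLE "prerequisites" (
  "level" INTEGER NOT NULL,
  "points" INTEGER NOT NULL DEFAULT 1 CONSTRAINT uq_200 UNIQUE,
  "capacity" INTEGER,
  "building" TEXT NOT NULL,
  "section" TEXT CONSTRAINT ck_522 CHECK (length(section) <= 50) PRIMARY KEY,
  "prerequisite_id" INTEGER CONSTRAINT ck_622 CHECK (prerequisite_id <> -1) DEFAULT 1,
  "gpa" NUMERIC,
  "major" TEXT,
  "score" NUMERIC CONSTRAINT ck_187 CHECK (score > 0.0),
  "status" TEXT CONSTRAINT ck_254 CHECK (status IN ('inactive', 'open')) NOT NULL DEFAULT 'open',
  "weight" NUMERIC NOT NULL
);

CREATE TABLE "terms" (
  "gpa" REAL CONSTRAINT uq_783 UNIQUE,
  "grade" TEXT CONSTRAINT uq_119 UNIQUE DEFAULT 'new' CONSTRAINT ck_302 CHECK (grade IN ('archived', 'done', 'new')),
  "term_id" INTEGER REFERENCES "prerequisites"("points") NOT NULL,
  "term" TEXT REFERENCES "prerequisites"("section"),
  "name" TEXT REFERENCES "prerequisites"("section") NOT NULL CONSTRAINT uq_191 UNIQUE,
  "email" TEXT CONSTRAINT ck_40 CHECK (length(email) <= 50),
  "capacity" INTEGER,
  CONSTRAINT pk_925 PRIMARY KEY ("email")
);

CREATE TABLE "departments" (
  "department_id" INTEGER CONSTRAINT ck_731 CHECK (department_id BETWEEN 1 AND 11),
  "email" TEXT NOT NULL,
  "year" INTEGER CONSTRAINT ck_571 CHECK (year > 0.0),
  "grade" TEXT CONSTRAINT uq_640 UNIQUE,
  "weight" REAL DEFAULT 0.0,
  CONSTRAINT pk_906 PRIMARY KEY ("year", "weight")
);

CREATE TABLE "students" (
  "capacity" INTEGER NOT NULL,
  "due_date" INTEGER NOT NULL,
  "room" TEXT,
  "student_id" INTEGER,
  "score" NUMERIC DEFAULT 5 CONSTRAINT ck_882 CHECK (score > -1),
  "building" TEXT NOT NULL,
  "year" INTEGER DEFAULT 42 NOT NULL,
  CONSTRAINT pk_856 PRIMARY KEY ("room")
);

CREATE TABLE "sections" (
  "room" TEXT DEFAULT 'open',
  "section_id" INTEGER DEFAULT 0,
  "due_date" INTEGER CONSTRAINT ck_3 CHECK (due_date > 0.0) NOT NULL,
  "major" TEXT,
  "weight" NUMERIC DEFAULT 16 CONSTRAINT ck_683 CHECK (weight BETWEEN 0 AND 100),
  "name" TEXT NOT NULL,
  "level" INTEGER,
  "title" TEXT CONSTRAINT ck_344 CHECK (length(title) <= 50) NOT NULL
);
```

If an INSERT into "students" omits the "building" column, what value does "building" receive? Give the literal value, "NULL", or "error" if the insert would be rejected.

building has no DEFAULT clause.
Omitting it would insert NULL, but it is declared NOT NULL, so the INSERT fails.

error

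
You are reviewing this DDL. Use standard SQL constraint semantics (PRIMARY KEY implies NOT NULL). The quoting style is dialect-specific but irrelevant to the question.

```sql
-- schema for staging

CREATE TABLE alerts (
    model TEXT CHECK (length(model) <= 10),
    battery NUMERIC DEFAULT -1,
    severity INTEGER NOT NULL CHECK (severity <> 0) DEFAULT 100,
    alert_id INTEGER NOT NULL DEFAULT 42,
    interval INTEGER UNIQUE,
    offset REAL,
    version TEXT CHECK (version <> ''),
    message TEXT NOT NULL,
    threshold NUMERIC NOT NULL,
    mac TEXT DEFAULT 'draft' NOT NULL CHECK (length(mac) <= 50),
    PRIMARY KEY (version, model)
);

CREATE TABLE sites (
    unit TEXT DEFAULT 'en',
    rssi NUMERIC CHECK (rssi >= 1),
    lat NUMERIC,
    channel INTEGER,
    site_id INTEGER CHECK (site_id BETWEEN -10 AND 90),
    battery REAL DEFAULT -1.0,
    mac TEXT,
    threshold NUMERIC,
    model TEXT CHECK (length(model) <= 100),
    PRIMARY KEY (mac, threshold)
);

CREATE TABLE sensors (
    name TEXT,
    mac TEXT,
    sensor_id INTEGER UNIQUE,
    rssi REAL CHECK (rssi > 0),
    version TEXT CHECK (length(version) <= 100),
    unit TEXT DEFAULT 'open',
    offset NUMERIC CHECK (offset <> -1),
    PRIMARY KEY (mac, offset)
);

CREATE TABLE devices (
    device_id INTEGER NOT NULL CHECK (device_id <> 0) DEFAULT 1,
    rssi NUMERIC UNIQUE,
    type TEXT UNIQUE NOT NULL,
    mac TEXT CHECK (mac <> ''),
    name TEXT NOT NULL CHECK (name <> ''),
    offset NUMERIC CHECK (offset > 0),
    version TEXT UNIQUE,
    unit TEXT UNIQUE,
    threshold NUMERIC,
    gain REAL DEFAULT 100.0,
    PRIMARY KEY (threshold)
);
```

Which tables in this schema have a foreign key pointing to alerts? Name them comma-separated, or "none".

none

No REFERENCES clause anywhere in the schema names alerts.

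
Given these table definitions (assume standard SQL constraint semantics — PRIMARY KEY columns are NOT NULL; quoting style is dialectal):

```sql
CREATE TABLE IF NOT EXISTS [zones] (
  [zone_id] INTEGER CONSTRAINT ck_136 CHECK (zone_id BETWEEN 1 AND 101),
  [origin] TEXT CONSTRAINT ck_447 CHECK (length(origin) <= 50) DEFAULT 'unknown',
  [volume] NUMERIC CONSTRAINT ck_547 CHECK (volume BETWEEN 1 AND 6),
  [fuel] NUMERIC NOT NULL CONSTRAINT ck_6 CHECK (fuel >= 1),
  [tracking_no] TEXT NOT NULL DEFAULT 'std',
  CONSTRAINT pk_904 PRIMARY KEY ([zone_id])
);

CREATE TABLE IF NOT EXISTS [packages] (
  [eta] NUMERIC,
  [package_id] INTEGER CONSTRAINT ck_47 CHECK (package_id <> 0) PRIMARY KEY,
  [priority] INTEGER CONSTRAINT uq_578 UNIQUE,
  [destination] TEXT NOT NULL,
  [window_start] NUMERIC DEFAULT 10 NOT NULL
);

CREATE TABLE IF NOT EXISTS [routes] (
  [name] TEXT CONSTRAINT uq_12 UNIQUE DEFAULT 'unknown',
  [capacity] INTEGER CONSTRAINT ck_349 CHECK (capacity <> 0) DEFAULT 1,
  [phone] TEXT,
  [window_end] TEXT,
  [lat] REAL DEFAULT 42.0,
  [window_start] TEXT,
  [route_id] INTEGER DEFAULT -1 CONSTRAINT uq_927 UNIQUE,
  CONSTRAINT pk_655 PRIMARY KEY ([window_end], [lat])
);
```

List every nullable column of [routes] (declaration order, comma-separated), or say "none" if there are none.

- name: UNIQUE does not imply NOT NULL → nullable.
- capacity: CHECK does not forbid NULL (a CHECK constraint passes when its expression is NULL) → nullable.
- phone: no NOT NULL constraint applies → nullable.
- window_end: part of the PRIMARY KEY, which implies NOT NULL → not nullable.
- lat: part of the PRIMARY KEY, which implies NOT NULL → not nullable.
- window_start: no NOT NULL constraint applies → nullable.
- route_id: UNIQUE does not imply NOT NULL → nullable.

name, capacity, phone, window_start, route_id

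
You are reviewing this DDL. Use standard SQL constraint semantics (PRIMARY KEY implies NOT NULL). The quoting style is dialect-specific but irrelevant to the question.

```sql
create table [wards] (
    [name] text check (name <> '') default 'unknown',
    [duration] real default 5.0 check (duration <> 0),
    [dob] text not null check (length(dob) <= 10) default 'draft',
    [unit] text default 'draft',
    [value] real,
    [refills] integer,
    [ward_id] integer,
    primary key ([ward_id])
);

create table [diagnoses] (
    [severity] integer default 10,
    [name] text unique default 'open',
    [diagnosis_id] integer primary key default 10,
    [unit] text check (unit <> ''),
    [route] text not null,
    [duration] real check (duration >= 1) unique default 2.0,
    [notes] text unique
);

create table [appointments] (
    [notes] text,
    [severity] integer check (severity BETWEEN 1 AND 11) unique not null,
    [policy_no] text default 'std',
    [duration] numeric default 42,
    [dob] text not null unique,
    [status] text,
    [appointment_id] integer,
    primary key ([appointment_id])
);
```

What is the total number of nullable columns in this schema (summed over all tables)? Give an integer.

14

wards: 5 nullable (name, duration, unit, value, refills — PK (ward_id) and explicit NOT NULL columns excluded).
diagnoses: 5 nullable (severity, name, unit, duration, notes — PK (diagnosis_id) and explicit NOT NULL columns excluded).
appointments: 4 nullable (notes, policy_no, duration, status — PK (appointment_id) and explicit NOT NULL columns excluded).
Total: 5 + 5 + 4 = 14.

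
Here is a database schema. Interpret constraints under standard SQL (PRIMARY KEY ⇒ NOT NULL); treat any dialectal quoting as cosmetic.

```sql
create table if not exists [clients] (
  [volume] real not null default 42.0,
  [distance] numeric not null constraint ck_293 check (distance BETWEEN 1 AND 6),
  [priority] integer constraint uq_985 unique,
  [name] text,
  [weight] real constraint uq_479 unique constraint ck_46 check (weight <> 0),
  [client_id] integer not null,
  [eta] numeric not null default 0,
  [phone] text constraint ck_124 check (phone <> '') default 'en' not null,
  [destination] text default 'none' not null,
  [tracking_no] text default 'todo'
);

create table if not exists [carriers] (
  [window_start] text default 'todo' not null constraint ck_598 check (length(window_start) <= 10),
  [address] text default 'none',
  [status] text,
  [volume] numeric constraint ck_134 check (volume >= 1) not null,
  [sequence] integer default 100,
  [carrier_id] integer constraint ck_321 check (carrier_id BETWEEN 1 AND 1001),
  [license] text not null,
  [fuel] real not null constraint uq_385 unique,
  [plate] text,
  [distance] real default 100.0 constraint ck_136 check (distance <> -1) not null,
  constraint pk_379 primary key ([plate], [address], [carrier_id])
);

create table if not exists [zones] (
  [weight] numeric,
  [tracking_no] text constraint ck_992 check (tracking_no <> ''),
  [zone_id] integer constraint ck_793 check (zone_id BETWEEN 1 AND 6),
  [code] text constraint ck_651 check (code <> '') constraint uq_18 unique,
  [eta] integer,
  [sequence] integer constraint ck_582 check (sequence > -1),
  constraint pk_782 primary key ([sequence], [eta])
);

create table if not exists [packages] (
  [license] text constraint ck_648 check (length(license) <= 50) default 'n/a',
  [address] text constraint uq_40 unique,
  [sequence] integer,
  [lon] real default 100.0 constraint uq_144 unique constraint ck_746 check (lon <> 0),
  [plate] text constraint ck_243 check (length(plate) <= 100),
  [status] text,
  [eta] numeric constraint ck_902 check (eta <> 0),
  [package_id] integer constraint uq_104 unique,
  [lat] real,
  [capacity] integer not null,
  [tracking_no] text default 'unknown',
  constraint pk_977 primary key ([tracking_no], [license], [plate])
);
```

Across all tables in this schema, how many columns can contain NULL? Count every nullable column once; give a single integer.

clients: 4 nullable (priority, name, weight, tracking_no — PK none and explicit NOT NULL columns excluded).
carriers: 2 nullable (status, sequence — PK (plate, address, carrier_id) and explicit NOT NULL columns excluded).
zones: 4 nullable (weight, tracking_no, zone_id, code — PK (sequence, eta) and explicit NOT NULL columns excluded).
packages: 7 nullable (address, sequence, lon, status, eta, package_id, lat — PK (tracking_no, license, plate) and explicit NOT NULL columns excluded).
Total: 4 + 2 + 4 + 7 = 17.

17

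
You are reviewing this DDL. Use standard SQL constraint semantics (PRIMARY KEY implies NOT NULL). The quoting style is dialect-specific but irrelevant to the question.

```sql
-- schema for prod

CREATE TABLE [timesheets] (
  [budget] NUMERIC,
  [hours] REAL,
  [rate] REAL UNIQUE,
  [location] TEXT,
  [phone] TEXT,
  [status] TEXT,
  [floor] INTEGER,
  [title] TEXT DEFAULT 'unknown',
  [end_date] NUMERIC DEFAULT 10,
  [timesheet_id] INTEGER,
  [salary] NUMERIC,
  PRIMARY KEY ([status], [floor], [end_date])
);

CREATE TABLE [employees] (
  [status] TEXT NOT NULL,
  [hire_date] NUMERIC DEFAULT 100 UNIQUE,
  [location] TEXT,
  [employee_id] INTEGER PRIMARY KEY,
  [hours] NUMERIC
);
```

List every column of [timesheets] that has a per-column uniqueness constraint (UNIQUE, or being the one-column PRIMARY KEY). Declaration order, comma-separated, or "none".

rate

- budget: no UNIQUE or single-column PK constraint.
- hours: no UNIQUE or single-column PK constraint.
- rate: declared UNIQUE → unique.
- location: no UNIQUE or single-column PK constraint.
- phone: no UNIQUE or single-column PK constraint.
- status: part of a composite PRIMARY KEY — only the tuple is unique, not this column on its own.
- floor: part of a composite PRIMARY KEY — only the tuple is unique, not this column on its own.
- title: no UNIQUE or single-column PK constraint.
- end_date: part of a composite PRIMARY KEY — only the tuple is unique, not this column on its own.
- timesheet_id: no UNIQUE or single-column PK constraint.
- salary: no UNIQUE or single-column PK constraint.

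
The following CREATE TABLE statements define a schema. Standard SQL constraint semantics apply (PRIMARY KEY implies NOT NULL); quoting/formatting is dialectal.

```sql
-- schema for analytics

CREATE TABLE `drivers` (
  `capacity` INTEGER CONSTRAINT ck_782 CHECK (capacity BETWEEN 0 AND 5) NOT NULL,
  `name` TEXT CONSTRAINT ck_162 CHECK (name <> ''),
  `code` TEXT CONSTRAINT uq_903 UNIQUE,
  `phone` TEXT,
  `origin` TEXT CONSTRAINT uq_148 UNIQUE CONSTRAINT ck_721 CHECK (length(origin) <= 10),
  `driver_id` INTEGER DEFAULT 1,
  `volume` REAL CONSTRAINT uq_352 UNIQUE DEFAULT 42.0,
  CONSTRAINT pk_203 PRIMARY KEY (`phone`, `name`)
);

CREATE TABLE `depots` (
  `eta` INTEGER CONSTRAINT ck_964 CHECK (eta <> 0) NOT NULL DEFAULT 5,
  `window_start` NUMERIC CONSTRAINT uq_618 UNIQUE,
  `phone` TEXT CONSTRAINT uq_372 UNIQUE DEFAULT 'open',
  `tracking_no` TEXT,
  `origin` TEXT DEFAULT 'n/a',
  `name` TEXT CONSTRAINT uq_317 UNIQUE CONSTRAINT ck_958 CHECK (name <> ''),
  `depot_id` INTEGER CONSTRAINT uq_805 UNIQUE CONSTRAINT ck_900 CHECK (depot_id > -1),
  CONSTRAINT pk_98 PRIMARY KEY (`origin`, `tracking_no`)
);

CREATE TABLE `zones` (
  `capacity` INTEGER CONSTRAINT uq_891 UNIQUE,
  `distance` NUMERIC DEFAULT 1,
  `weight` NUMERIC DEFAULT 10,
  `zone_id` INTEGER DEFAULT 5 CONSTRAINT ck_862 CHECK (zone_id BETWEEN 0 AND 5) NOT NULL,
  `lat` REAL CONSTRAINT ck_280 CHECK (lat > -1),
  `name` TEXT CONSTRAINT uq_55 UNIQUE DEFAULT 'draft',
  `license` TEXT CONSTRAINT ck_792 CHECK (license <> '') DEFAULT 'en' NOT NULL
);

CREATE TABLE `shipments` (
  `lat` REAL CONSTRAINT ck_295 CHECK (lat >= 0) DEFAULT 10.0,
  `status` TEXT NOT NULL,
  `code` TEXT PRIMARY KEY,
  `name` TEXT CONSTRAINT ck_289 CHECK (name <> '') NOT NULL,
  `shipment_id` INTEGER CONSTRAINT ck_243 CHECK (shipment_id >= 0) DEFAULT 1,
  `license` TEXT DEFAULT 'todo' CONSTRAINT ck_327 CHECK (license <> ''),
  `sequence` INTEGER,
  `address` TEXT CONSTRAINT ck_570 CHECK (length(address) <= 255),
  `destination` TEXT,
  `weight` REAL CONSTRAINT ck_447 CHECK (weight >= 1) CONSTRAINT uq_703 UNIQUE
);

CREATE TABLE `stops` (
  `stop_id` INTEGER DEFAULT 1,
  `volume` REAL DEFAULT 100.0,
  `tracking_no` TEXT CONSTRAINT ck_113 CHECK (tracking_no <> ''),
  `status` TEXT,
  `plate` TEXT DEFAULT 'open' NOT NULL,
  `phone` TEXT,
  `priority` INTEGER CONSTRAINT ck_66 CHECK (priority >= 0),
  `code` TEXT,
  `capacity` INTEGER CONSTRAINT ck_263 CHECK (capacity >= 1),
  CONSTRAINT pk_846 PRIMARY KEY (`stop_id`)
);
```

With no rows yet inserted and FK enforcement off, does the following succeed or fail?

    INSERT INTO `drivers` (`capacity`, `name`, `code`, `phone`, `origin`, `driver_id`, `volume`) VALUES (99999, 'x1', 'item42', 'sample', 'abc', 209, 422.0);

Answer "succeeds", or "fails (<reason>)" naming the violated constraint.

The value 99999 for capacity violates CHECK (capacity BETWEEN 0 AND 5).

fails (CHECK on capacity)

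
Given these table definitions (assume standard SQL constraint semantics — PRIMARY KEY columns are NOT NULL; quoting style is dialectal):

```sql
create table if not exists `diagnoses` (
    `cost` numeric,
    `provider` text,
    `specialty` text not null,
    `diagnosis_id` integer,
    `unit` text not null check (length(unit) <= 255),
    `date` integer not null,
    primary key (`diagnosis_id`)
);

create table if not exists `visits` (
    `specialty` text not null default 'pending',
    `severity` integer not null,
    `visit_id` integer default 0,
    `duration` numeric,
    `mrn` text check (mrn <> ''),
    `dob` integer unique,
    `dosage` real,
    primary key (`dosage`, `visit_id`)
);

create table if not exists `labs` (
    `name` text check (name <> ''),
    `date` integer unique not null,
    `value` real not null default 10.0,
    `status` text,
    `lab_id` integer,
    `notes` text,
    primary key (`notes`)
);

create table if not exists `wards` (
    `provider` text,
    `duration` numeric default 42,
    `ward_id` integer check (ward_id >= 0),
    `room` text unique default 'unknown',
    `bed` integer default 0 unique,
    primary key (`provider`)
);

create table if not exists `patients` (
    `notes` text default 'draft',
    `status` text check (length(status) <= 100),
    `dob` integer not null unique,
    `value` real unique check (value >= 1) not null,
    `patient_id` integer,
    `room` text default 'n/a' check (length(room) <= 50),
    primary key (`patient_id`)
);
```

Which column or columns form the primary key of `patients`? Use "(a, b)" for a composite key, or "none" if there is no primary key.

patient_id

patient_id is declared PRIMARY KEY as a table-level PRIMARY KEY clause.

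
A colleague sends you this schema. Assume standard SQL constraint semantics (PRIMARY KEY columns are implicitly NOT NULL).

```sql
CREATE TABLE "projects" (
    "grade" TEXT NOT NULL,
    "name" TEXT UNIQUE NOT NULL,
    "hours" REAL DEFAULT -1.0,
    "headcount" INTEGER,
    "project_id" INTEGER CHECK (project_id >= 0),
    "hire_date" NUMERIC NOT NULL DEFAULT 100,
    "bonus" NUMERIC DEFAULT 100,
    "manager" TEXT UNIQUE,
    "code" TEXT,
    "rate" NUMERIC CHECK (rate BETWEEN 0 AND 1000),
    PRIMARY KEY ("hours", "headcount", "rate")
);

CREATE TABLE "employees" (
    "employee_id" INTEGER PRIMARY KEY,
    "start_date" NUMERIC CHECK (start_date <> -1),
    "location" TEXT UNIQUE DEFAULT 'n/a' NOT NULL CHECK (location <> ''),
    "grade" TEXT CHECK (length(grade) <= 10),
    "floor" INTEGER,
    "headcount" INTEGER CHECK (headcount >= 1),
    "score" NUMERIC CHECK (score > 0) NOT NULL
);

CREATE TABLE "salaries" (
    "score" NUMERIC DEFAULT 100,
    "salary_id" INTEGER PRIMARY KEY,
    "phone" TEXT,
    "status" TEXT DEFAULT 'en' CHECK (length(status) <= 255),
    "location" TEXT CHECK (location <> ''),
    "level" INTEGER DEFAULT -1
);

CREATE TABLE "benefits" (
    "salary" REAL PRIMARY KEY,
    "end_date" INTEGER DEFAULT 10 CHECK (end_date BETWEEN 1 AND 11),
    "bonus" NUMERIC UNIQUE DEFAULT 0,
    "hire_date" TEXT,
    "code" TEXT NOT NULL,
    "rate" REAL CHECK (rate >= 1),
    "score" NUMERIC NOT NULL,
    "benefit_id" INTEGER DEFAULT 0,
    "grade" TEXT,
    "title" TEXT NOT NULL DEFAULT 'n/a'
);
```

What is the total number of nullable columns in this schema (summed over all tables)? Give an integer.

projects: 4 nullable (project_id, bonus, manager, code — PK (hours, headcount, rate) and explicit NOT NULL columns excluded).
employees: 4 nullable (start_date, grade, floor, headcount — PK (employee_id) and explicit NOT NULL columns excluded).
salaries: 5 nullable (score, phone, status, location, level — PK (salary_id) and explicit NOT NULL columns excluded).
benefits: 6 nullable (end_date, bonus, hire_date, rate, benefit_id, grade — PK (salary) and explicit NOT NULL columns excluded).
Total: 4 + 4 + 5 + 6 = 19.

19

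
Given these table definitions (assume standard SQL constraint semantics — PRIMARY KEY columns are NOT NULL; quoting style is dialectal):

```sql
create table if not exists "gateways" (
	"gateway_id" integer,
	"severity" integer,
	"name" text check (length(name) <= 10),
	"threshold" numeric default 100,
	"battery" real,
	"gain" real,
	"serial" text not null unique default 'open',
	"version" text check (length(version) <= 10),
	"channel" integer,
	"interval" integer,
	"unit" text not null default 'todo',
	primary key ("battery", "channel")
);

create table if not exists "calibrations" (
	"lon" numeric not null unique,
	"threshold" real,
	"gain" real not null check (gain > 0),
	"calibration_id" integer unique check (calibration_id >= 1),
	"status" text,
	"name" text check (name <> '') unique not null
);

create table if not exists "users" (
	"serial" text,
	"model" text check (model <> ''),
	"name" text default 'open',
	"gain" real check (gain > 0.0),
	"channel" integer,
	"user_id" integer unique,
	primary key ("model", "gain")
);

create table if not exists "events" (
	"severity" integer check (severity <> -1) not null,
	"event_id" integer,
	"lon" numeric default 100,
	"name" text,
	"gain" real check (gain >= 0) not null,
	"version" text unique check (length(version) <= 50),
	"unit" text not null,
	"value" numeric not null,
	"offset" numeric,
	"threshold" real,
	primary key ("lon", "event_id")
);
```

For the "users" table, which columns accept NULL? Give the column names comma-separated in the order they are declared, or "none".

serial, name, channel, user_id

- serial: no NOT NULL constraint applies → nullable.
- model: part of the PRIMARY KEY, which implies NOT NULL → not nullable.
- name: DEFAULT only fills an omitted column; an explicit NULL is still allowed → nullable.
- gain: part of the PRIMARY KEY, which implies NOT NULL → not nullable.
- channel: no NOT NULL constraint applies → nullable.
- user_id: UNIQUE does not imply NOT NULL → nullable.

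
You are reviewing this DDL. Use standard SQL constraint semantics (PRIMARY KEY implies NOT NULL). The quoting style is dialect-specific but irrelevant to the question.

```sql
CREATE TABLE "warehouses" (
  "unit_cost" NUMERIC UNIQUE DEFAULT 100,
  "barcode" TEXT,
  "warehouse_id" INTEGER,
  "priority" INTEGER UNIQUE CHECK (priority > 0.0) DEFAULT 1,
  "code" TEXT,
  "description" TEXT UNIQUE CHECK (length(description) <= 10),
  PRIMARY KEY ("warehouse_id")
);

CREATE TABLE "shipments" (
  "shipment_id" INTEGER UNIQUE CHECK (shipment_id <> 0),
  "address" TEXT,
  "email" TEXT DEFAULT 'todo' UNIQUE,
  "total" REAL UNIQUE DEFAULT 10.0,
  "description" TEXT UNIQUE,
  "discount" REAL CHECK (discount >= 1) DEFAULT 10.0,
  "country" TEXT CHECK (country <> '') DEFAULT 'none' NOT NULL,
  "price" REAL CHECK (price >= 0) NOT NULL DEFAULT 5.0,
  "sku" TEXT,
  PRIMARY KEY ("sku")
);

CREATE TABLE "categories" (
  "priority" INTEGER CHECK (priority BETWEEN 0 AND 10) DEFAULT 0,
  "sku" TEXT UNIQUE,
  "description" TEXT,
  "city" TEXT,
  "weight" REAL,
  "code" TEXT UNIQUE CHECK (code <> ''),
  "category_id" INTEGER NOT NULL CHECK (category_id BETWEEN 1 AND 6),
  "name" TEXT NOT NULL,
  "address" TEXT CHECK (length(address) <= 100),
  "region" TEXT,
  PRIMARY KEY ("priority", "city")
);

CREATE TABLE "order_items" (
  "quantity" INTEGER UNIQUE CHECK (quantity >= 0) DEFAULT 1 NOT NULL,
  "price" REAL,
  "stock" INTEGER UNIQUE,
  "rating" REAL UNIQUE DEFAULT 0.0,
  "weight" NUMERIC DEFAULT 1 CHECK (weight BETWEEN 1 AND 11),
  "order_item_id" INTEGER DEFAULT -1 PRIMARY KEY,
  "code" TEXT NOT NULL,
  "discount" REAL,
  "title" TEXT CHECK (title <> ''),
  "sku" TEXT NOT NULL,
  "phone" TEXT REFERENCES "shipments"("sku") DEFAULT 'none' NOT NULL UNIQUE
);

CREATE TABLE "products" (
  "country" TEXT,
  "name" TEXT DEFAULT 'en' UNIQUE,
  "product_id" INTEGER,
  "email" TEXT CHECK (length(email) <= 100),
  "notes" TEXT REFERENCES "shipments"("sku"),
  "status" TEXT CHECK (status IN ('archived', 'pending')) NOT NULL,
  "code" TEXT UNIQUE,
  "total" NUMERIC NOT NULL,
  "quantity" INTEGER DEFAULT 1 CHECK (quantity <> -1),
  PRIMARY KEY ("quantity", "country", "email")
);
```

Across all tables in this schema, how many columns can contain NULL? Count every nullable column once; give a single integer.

27

warehouses: 5 nullable (unit_cost, barcode, priority, code, description — PK (warehouse_id) and explicit NOT NULL columns excluded).
shipments: 6 nullable (shipment_id, address, email, total, description, discount — PK (sku) and explicit NOT NULL columns excluded).
categories: 6 nullable (sku, description, weight, code, address, region — PK (priority, city) and explicit NOT NULL columns excluded).
order_items: 6 nullable (price, stock, rating, weight, discount, title — PK (order_item_id) and explicit NOT NULL columns excluded).
products: 4 nullable (name, product_id, notes, code — PK (quantity, country, email) and explicit NOT NULL columns excluded).
Total: 5 + 6 + 6 + 6 + 4 = 27.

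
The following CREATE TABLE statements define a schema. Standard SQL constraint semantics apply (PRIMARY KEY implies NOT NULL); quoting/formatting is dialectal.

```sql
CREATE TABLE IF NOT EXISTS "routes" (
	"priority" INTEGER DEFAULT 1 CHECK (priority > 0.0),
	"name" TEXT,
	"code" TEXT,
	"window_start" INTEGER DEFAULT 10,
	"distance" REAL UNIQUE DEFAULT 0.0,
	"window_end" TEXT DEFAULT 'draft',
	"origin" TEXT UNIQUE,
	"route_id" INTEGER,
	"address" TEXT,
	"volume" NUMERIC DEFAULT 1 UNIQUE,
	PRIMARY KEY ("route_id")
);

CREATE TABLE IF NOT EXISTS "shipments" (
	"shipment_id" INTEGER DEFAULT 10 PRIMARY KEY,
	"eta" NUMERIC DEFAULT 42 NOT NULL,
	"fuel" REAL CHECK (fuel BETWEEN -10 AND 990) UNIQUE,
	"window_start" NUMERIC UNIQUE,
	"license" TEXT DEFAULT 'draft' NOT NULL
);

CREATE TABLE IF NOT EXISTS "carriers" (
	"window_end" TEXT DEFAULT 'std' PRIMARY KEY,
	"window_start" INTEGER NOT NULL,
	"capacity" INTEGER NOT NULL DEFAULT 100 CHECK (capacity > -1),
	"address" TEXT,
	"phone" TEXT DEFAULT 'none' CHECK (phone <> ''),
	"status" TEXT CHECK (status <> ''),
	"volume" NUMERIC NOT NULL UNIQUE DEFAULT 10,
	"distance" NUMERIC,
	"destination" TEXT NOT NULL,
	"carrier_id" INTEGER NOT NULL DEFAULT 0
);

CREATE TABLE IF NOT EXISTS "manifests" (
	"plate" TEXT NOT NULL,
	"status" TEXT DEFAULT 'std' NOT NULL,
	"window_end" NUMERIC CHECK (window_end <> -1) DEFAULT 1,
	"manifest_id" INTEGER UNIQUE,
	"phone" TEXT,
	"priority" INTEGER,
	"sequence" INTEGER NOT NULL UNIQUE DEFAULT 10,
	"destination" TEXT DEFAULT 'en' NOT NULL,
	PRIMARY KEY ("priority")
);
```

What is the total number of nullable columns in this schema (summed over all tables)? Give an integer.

routes: 9 nullable (priority, name, code, window_start, distance, window_end, origin, address, volume — PK (route_id) and explicit NOT NULL columns excluded).
shipments: 2 nullable (fuel, window_start — PK (shipment_id) and explicit NOT NULL columns excluded).
carriers: 4 nullable (address, phone, status, distance — PK (window_end) and explicit NOT NULL columns excluded).
manifests: 3 nullable (window_end, manifest_id, phone — PK (priority) and explicit NOT NULL columns excluded).
Total: 9 + 2 + 4 + 3 = 18.

18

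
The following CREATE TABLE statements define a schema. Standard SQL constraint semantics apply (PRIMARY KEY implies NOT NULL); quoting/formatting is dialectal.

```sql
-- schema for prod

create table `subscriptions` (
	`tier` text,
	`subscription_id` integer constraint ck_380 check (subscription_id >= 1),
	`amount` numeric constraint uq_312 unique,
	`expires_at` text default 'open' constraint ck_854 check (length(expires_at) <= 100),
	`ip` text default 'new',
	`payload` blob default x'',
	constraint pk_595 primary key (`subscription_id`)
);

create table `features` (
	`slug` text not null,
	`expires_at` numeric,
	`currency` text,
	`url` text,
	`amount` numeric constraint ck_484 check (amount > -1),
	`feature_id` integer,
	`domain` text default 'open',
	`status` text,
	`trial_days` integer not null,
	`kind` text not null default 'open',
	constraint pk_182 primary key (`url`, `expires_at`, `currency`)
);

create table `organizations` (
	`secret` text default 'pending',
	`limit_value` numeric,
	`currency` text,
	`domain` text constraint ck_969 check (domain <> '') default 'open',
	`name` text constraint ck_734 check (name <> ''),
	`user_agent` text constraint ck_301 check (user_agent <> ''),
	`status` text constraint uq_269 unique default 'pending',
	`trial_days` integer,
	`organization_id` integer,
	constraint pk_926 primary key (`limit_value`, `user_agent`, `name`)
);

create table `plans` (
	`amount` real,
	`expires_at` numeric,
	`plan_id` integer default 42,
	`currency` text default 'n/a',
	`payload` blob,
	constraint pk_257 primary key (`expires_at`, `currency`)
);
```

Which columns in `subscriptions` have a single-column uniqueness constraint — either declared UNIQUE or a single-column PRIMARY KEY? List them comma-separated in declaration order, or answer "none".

- tier: no UNIQUE or single-column PK constraint.
- subscription_id: single-column PRIMARY KEY → unique.
- amount: declared UNIQUE → unique.
- expires_at: no UNIQUE or single-column PK constraint.
- ip: no UNIQUE or single-column PK constraint.
- payload: no UNIQUE or single-column PK constraint.

subscription_id, amount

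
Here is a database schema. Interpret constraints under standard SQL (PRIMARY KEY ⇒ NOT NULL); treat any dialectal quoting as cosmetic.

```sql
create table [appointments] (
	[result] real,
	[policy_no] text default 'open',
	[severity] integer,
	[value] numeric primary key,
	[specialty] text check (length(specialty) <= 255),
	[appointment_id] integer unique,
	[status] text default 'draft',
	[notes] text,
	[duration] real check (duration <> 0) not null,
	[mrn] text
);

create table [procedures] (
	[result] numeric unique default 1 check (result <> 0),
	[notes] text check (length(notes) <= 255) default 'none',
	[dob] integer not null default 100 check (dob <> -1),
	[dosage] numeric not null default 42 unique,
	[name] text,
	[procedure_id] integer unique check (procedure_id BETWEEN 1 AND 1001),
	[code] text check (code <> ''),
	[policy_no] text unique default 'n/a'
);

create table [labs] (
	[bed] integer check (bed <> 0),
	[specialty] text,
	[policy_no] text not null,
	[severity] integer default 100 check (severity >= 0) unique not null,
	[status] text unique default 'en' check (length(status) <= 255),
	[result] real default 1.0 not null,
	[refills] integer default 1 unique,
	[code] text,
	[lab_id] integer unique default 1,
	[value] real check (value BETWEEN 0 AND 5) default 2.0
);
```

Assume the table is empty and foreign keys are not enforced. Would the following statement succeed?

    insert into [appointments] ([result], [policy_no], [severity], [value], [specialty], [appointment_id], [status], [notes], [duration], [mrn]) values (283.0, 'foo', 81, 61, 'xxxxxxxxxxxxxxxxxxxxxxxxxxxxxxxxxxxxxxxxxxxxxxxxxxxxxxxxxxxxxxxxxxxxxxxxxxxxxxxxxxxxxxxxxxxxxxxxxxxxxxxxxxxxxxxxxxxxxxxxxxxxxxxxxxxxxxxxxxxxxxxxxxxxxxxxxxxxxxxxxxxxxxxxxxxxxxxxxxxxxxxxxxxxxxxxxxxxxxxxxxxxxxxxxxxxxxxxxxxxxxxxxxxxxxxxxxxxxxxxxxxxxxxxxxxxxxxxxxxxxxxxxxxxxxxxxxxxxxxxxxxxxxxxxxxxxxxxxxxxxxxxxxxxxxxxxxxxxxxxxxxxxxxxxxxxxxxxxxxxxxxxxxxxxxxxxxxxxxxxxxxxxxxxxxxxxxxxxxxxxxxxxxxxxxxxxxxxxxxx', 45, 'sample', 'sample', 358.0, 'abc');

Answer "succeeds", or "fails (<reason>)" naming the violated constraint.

fails (CHECK on specialty)

The value 'xxxxxxxxxxxxxxxxxxxxxxxxxxxxxxxxxxxxxxxxxxxxxxxxxxxxxxxxxxxxxxxxxxxxxxxxxxxxxxxxxxxxxxxxxxxxxxxxxxxxxxxxxxxxxxxxxxxxxxxxxxxxxxxxxxxxxxxxxxxxxxxxxxxxxxxxxxxxxxxxxxxxxxxxxxxxxxxxxxxxxxxxxxxxxxxxxxxxxxxxxxxxxxxxxxxxxxxxxxxxxxxxxxxxxxxxxxxxxxxxxxxxxxxxxxxxxxxxxxxxxxxxxxxxxxxxxxxxxxxxxxxxxxxxxxxxxxxxxxxxxxxxxxxxxxxxxxxxxxxxxxxxxxxxxxxxxxxxxxxxxxxxxxxxxxxxxxxxxxxxxxxxxxxxxxxxxxxxxxxxxxxxxxxxxxxxxxxxxxxx' for specialty violates CHECK (length(specialty) <= 255).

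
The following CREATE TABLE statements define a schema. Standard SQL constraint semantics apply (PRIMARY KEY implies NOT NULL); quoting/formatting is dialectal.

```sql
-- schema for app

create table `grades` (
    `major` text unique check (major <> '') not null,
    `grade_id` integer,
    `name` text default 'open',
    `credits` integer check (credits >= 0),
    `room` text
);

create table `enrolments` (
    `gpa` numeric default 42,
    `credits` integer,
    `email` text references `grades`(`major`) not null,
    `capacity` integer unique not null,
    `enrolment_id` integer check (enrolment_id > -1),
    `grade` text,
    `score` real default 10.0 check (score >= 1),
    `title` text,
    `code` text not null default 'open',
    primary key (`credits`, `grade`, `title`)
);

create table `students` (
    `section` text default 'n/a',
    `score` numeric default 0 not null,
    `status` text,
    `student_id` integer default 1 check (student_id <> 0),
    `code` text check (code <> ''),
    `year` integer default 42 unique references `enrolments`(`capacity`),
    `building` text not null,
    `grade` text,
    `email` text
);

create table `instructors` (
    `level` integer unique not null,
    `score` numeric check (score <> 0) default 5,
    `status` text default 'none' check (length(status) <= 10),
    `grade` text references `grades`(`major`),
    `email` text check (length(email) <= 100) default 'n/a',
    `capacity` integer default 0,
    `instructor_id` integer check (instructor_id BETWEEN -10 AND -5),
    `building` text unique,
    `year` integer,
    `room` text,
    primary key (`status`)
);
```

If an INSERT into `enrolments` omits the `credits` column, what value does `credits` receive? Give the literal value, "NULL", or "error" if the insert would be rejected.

credits has no DEFAULT clause.
Omitting it would insert NULL, but it is part of the PRIMARY KEY, so the INSERT fails.

error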